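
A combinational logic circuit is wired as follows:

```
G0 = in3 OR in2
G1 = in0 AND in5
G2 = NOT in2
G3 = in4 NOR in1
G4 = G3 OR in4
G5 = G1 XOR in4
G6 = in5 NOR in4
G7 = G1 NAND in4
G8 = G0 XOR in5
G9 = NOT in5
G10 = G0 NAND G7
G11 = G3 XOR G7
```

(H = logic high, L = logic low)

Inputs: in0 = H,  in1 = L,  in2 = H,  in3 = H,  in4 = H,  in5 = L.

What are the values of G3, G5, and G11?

G1 = in0 AND in5 = H AND L = L
G3 = in4 NOR in1 = H NOR L = L
G5 = G1 XOR in4 = L XOR H = H
G7 = G1 NAND in4 = L NAND H = H
G11 = G3 XOR G7 = L XOR H = H

G3 = L, G5 = H, G11 = H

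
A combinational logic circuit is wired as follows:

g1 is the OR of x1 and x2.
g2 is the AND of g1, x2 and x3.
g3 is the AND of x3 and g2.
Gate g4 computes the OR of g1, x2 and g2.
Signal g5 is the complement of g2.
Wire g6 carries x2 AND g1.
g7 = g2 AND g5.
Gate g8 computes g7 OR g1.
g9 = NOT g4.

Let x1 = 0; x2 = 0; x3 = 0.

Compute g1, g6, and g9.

g1 = 0; g6 = 0; g9 = 1

g1 = x1 OR x2 = 0 OR 0 = 0
g2 = g1 AND x2 AND x3 = 0 AND 0 AND 0 = 0
g4 = g1 OR x2 OR g2 = 0 OR 0 OR 0 = 0
g6 = x2 AND g1 = 0 AND 0 = 0
g9 = NOT g4 = NOT 0 = 1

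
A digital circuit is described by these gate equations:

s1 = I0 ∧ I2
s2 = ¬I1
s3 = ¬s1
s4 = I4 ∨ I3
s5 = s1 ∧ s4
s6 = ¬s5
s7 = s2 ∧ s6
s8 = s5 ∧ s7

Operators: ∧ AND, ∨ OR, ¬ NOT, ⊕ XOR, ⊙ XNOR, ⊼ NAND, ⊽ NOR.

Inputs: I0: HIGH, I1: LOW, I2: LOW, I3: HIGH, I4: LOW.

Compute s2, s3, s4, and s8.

s2 = HIGH  s3 = HIGH  s4 = HIGH  s8 = LOW

s1 = I0 AND I2 = HIGH AND LOW = LOW
s2 = NOT I1 = NOT LOW = HIGH
s3 = NOT s1 = NOT LOW = HIGH
s4 = I4 OR I3 = LOW OR HIGH = HIGH
s5 = s1 AND s4 = LOW AND HIGH = LOW
s6 = NOT s5 = NOT LOW = HIGH
s7 = s2 AND s6 = HIGH AND HIGH = HIGH
s8 = s5 AND s7 = LOW AND HIGH = LOW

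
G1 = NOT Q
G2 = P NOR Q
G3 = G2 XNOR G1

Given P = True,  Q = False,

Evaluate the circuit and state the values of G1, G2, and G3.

G1 = True, G2 = False, G3 = False

G1 = NOT Q = NOT False = True
G2 = P NOR Q = True NOR False = False
G3 = G2 XNOR G1 = False XNOR True = False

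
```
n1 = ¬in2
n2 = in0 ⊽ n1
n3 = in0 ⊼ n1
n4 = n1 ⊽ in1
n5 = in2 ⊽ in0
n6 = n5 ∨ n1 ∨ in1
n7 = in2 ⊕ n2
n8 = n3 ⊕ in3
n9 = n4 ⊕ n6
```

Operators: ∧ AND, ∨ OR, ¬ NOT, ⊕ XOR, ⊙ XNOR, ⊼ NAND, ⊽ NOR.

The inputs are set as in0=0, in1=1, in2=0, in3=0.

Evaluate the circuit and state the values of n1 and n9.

n1 = 1, n9 = 1

n1 = NOT in2 = NOT 0 = 1
n4 = n1 NOR in1 = 1 NOR 1 = 0
n5 = in2 NOR in0 = 0 NOR 0 = 1
n6 = n5 OR n1 OR in1 = 1 OR 1 OR 1 = 1
n9 = n4 XOR n6 = 0 XOR 1 = 1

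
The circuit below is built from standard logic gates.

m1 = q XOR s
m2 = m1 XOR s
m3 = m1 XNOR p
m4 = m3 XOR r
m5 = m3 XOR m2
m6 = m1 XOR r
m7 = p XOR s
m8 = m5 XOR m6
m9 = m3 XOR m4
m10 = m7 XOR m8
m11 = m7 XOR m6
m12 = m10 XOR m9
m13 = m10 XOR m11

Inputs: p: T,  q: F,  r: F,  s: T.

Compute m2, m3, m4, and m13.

m1 = q XOR s = F XOR T = T
m2 = m1 XOR s = T XOR T = F
m3 = m1 XNOR p = T XNOR T = T
m4 = m3 XOR r = T XOR F = T
m5 = m3 XOR m2 = T XOR F = T
m6 = m1 XOR r = T XOR F = T
m7 = p XOR s = T XOR T = F
m8 = m5 XOR m6 = T XOR T = F
m10 = m7 XOR m8 = F XOR F = F
m11 = m7 XOR m6 = F XOR T = T
m13 = m10 XOR m11 = F XOR T = T

m2 = F, m3 = T, m4 = T, m13 = T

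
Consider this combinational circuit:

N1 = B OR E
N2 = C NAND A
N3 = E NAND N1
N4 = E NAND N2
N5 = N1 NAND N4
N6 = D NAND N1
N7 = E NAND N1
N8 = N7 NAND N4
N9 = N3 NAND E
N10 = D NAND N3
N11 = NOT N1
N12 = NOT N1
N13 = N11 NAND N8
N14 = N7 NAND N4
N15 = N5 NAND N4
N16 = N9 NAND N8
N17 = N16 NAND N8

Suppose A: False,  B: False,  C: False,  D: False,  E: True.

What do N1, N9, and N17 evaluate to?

N1 = True; N9 = True; N17 = True

N1 = B OR E = False OR True = True
N2 = C NAND A = False NAND False = True
N3 = E NAND N1 = True NAND True = False
N4 = E NAND N2 = True NAND True = False
N7 = E NAND N1 = True NAND True = False
N8 = N7 NAND N4 = False NAND False = True
N9 = N3 NAND E = False NAND True = True
N16 = N9 NAND N8 = True NAND True = False
N17 = N16 NAND N8 = False NAND True = True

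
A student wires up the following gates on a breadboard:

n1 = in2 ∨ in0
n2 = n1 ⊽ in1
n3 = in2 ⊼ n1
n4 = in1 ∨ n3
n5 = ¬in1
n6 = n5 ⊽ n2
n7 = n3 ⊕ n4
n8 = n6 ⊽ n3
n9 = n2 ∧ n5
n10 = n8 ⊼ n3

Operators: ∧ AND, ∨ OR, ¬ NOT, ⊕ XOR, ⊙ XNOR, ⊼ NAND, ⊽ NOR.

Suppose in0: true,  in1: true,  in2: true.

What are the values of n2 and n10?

n1 = in2 OR in0 = true OR true = true
n2 = n1 NOR in1 = true NOR true = false
n3 = in2 NAND n1 = true NAND true = false
n5 = NOT in1 = NOT true = false
n6 = n5 NOR n2 = false NOR false = true
n8 = n6 NOR n3 = true NOR false = false
n10 = n8 NAND n3 = false NAND false = true

n2 = false  n10 = true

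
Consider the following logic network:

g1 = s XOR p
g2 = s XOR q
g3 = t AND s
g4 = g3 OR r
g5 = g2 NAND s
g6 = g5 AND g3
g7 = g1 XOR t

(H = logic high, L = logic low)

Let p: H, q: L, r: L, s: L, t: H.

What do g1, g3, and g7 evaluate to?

g1 = H  g3 = L  g7 = L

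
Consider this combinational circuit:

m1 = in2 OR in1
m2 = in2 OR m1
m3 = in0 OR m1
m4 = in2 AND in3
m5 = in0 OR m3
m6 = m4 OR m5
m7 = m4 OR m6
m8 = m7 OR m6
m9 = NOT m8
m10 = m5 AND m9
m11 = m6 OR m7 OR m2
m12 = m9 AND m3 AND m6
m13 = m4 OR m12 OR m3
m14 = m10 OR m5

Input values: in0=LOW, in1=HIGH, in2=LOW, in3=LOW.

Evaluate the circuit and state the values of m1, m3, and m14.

m1 = HIGH  m3 = HIGH  m14 = HIGH

m1 = in2 OR in1 = LOW OR HIGH = HIGH
m3 = in0 OR m1 = LOW OR HIGH = HIGH
m4 = in2 AND in3 = LOW AND LOW = LOW
m5 = in0 OR m3 = LOW OR HIGH = HIGH
m6 = m4 OR m5 = LOW OR HIGH = HIGH
m7 = m4 OR m6 = LOW OR HIGH = HIGH
m8 = m7 OR m6 = HIGH OR HIGH = HIGH
m9 = NOT m8 = NOT HIGH = LOW
m10 = m5 AND m9 = HIGH AND LOW = LOW
m14 = m10 OR m5 = LOW OR HIGH = HIGH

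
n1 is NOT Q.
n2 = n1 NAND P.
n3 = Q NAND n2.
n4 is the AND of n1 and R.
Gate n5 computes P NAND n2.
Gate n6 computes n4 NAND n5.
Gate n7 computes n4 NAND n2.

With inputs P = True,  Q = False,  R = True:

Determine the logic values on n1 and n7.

n1 = True, n7 = True

n1 = NOT Q = NOT False = True
n2 = n1 NAND P = True NAND True = False
n4 = n1 AND R = True AND True = True
n7 = n4 NAND n2 = True NAND False = True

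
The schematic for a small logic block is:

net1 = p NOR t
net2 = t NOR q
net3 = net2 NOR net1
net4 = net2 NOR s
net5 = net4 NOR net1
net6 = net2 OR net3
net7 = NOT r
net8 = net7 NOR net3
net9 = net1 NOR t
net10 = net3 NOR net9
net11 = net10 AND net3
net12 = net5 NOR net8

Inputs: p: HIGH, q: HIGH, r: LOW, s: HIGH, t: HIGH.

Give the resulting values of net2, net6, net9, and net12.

net1 = p NOR t = HIGH NOR HIGH = LOW
net2 = t NOR q = HIGH NOR HIGH = LOW
net3 = net2 NOR net1 = LOW NOR LOW = HIGH
net4 = net2 NOR s = LOW NOR HIGH = LOW
net5 = net4 NOR net1 = LOW NOR LOW = HIGH
net6 = net2 OR net3 = LOW OR HIGH = HIGH
net7 = NOT r = NOT LOW = HIGH
net8 = net7 NOR net3 = HIGH NOR HIGH = LOW
net9 = net1 NOR t = LOW NOR HIGH = LOW
net12 = net5 NOR net8 = HIGH NOR LOW = LOW

net2 = LOW; net6 = HIGH; net9 = LOW; net12 = LOW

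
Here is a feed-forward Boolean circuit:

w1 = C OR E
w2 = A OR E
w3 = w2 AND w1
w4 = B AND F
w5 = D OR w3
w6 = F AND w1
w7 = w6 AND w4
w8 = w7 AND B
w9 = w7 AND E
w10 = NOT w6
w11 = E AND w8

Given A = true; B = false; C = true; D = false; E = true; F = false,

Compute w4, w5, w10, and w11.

w4 = false  w5 = true  w10 = true  w11 = false

w1 = C OR E = true OR true = true
w2 = A OR E = true OR true = true
w3 = w2 AND w1 = true AND true = true
w4 = B AND F = false AND false = false
w5 = D OR w3 = false OR true = true
w6 = F AND w1 = false AND true = false
w7 = w6 AND w4 = false AND false = false
w8 = w7 AND B = false AND false = false
w10 = NOT w6 = NOT false = true
w11 = E AND w8 = true AND false = false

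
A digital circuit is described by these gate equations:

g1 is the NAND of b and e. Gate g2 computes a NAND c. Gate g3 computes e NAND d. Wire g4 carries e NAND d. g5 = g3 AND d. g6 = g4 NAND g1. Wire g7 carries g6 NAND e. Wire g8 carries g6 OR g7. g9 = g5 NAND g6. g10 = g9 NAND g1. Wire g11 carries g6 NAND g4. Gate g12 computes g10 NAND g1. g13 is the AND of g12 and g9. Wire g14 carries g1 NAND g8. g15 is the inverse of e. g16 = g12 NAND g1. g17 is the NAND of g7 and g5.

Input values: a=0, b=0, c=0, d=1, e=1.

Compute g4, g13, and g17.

g1 = b NAND e = 0 NAND 1 = 1
g3 = e NAND d = 1 NAND 1 = 0
g4 = e NAND d = 1 NAND 1 = 0
g5 = g3 AND d = 0 AND 1 = 0
g6 = g4 NAND g1 = 0 NAND 1 = 1
g7 = g6 NAND e = 1 NAND 1 = 0
g9 = g5 NAND g6 = 0 NAND 1 = 1
g10 = g9 NAND g1 = 1 NAND 1 = 0
g12 = g10 NAND g1 = 0 NAND 1 = 1
g13 = g12 AND g9 = 1 AND 1 = 1
g17 = g7 NAND g5 = 0 NAND 0 = 1

g4 = 0; g13 = 1; g17 = 1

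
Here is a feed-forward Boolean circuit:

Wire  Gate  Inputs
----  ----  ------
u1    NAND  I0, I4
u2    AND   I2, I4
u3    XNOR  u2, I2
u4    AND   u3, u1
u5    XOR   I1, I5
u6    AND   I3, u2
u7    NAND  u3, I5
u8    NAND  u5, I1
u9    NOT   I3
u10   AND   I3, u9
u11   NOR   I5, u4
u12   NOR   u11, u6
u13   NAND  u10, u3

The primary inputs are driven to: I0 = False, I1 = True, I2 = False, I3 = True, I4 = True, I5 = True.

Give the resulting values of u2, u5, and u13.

u2 = False, u5 = False, u13 = True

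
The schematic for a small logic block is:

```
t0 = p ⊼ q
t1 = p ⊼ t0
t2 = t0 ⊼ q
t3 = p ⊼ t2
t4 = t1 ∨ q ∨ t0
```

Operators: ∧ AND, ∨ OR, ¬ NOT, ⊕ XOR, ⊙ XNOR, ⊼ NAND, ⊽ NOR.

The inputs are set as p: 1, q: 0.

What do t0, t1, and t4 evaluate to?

t0 = 1  t1 = 0  t4 = 1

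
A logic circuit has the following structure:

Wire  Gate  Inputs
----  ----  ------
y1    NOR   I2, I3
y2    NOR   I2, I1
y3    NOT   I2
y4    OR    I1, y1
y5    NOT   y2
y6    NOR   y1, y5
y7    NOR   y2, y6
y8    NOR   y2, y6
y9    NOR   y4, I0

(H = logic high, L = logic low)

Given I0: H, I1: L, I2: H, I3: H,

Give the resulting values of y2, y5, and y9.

y1 = I2 NOR I3 = H NOR H = L
y2 = I2 NOR I1 = H NOR L = L
y4 = I1 OR y1 = L OR L = L
y5 = NOT y2 = NOT L = H
y9 = y4 NOR I0 = L NOR H = L

y2 = L; y5 = H; y9 = L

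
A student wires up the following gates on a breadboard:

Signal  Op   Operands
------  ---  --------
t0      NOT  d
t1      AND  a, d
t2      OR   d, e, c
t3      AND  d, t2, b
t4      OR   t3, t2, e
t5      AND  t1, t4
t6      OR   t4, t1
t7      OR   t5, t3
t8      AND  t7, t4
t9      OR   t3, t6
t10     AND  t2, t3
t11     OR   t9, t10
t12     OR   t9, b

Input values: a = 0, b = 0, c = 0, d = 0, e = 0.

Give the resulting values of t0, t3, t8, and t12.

t0 = NOT d = NOT 0 = 1
t1 = a AND d = 0 AND 0 = 0
t2 = d OR e OR c = 0 OR 0 OR 0 = 0
t3 = d AND t2 AND b = 0 AND 0 AND 0 = 0
t4 = t3 OR t2 OR e = 0 OR 0 OR 0 = 0
t5 = t1 AND t4 = 0 AND 0 = 0
t6 = t4 OR t1 = 0 OR 0 = 0
t7 = t5 OR t3 = 0 OR 0 = 0
t8 = t7 AND t4 = 0 AND 0 = 0
t9 = t3 OR t6 = 0 OR 0 = 0
t12 = t9 OR b = 0 OR 0 = 0

t0 = 1, t3 = 0, t8 = 0, t12 = 0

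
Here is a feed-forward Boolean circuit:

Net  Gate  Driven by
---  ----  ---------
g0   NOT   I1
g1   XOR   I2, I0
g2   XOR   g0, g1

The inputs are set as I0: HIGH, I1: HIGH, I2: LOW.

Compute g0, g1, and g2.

g0 = LOW  g1 = HIGH  g2 = HIGH

g0 = NOT I1 = NOT HIGH = LOW
g1 = I2 XOR I0 = LOW XOR HIGH = HIGH
g2 = g0 XOR g1 = LOW XOR HIGH = HIGH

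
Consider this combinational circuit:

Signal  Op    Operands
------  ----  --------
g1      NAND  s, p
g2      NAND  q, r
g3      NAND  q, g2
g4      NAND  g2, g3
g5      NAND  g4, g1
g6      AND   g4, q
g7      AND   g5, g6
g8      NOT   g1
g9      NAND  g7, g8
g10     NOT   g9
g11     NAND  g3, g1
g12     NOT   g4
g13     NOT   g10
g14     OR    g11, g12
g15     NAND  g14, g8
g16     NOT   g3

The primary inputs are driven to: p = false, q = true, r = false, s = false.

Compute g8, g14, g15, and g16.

g1 = s NAND p = false NAND false = true
g2 = q NAND r = true NAND false = true
g3 = q NAND g2 = true NAND true = false
g4 = g2 NAND g3 = true NAND false = true
g8 = NOT g1 = NOT true = false
g11 = g3 NAND g1 = false NAND true = true
g12 = NOT g4 = NOT true = false
g14 = g11 OR g12 = true OR false = true
g15 = g14 NAND g8 = true NAND false = true
g16 = NOT g3 = NOT false = true

g8 = false  g14 = true  g15 = true  g16 = true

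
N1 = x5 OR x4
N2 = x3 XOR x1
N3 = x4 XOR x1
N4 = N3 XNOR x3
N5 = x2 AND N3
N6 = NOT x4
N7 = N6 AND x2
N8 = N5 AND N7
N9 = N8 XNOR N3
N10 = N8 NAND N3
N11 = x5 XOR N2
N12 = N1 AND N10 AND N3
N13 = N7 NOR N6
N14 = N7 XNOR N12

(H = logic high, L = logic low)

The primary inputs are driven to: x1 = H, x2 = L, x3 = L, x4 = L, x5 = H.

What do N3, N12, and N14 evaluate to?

N3 = H  N12 = H  N14 = L

N1 = x5 OR x4 = H OR L = H
N3 = x4 XOR x1 = L XOR H = H
N5 = x2 AND N3 = L AND H = L
N6 = NOT x4 = NOT L = H
N7 = N6 AND x2 = H AND L = L
N8 = N5 AND N7 = L AND L = L
N10 = N8 NAND N3 = L NAND H = H
N12 = N1 AND N10 AND N3 = H AND H AND H = H
N14 = N7 XNOR N12 = L XNOR H = L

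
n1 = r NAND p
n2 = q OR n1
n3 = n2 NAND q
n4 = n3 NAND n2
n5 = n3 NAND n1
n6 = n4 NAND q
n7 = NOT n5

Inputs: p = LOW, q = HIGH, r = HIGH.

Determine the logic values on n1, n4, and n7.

n1 = r NAND p = HIGH NAND LOW = HIGH
n2 = q OR n1 = HIGH OR HIGH = HIGH
n3 = n2 NAND q = HIGH NAND HIGH = LOW
n4 = n3 NAND n2 = LOW NAND HIGH = HIGH
n5 = n3 NAND n1 = LOW NAND HIGH = HIGH
n7 = NOT n5 = NOT HIGH = LOW

n1 = HIGH  n4 = HIGH  n7 = LOW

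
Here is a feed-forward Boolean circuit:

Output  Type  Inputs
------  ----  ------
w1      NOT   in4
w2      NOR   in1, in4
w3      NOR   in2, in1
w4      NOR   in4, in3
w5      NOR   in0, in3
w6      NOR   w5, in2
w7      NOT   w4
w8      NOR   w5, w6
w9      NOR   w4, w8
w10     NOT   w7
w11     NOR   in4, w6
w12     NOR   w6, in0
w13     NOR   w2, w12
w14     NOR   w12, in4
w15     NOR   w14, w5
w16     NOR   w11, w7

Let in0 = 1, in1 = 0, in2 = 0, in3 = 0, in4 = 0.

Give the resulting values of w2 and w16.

w2 = 1, w16 = 1

w2 = in1 NOR in4 = 0 NOR 0 = 1
w4 = in4 NOR in3 = 0 NOR 0 = 1
w5 = in0 NOR in3 = 1 NOR 0 = 0
w6 = w5 NOR in2 = 0 NOR 0 = 1
w7 = NOT w4 = NOT 1 = 0
w11 = in4 NOR w6 = 0 NOR 1 = 0
w16 = w11 NOR w7 = 0 NOR 0 = 1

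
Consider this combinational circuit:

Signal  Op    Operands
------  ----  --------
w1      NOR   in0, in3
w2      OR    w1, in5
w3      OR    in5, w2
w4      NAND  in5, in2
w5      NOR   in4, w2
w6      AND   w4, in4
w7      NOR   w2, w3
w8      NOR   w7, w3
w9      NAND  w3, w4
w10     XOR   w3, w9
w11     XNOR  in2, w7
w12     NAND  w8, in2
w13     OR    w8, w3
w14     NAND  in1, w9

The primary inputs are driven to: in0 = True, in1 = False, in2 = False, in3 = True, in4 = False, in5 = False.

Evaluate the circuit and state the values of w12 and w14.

w12 = True; w14 = True

w1 = in0 NOR in3 = True NOR True = False
w2 = w1 OR in5 = False OR False = False
w3 = in5 OR w2 = False OR False = False
w4 = in5 NAND in2 = False NAND False = True
w7 = w2 NOR w3 = False NOR False = True
w8 = w7 NOR w3 = True NOR False = False
w9 = w3 NAND w4 = False NAND True = True
w12 = w8 NAND in2 = False NAND False = True
w14 = in1 NAND w9 = False NAND True = True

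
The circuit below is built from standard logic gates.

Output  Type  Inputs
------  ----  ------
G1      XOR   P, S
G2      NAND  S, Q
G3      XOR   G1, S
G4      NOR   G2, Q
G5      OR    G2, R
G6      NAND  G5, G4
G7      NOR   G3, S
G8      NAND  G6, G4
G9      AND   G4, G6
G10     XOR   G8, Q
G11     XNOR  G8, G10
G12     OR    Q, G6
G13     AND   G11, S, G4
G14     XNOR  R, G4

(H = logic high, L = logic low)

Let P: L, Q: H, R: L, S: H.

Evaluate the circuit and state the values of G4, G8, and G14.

G4 = L  G8 = H  G14 = H

G2 = S NAND Q = H NAND H = L
G4 = G2 NOR Q = L NOR H = L
G5 = G2 OR R = L OR L = L
G6 = G5 NAND G4 = L NAND L = H
G8 = G6 NAND G4 = H NAND L = H
G14 = R XNOR G4 = L XNOR L = H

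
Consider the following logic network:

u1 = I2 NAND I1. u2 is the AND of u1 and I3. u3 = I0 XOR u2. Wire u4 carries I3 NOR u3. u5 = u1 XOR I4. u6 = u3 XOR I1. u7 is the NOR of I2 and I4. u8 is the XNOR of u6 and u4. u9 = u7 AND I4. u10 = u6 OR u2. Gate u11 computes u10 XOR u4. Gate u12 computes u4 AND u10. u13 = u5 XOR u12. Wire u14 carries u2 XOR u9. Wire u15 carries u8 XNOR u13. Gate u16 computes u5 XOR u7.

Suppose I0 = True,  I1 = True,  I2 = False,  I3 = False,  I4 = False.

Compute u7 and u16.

u1 = I2 NAND I1 = False NAND True = True
u5 = u1 XOR I4 = True XOR False = True
u7 = I2 NOR I4 = False NOR False = True
u16 = u5 XOR u7 = True XOR True = False

u7 = True  u16 = False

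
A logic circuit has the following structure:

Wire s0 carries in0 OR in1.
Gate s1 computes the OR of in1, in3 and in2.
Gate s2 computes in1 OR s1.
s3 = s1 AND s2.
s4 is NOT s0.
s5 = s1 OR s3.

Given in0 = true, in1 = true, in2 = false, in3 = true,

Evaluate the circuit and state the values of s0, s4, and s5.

s0 = in0 OR in1 = true OR true = true
s1 = in1 OR in3 OR in2 = true OR true OR false = true
s2 = in1 OR s1 = true OR true = true
s3 = s1 AND s2 = true AND true = true
s4 = NOT s0 = NOT true = false
s5 = s1 OR s3 = true OR true = true

s0 = true  s4 = false  s5 = true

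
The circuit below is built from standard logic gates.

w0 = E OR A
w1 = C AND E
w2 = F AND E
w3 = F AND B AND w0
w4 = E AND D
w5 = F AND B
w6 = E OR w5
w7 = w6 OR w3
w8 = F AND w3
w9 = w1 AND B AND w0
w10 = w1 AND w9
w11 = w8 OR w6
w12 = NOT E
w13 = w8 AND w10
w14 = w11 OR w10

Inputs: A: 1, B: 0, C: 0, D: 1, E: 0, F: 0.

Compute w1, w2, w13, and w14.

w1 = 0, w2 = 0, w13 = 0, w14 = 0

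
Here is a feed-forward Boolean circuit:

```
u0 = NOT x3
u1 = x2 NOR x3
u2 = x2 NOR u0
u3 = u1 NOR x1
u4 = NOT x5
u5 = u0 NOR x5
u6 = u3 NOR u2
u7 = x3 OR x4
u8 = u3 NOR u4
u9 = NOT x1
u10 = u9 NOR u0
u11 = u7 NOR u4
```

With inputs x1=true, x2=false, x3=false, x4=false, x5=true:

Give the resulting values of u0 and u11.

u0 = true  u11 = true

u0 = NOT x3 = NOT false = true
u4 = NOT x5 = NOT true = false
u7 = x3 OR x4 = false OR false = false
u11 = u7 NOR u4 = false NOR false = true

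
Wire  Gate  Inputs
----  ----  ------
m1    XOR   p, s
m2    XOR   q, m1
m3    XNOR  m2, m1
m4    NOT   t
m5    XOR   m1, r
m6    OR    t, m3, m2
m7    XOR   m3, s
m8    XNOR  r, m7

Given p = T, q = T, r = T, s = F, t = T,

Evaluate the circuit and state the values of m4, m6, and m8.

m4 = F, m6 = T, m8 = F

m1 = p XOR s = T XOR F = T
m2 = q XOR m1 = T XOR T = F
m3 = m2 XNOR m1 = F XNOR T = F
m4 = NOT t = NOT T = F
m6 = t OR m3 OR m2 = T OR F OR F = T
m7 = m3 XOR s = F XOR F = F
m8 = r XNOR m7 = T XNOR F = F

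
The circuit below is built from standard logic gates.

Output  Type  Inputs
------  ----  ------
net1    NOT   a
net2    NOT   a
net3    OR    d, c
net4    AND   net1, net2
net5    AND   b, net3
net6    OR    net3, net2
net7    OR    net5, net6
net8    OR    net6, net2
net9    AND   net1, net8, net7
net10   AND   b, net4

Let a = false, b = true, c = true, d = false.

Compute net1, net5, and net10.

net1 = true, net5 = true, net10 = true

net1 = NOT a = NOT false = true
net2 = NOT a = NOT false = true
net3 = d OR c = false OR true = true
net4 = net1 AND net2 = true AND true = true
net5 = b AND net3 = true AND true = true
net10 = b AND net4 = true AND true = true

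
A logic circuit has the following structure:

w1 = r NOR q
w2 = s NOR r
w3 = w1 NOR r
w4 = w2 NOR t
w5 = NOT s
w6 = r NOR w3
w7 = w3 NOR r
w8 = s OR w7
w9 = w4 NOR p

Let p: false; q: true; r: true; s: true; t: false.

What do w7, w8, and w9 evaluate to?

w7 = false; w8 = true; w9 = false

w1 = r NOR q = true NOR true = false
w2 = s NOR r = true NOR true = false
w3 = w1 NOR r = false NOR true = false
w4 = w2 NOR t = false NOR false = true
w7 = w3 NOR r = false NOR true = false
w8 = s OR w7 = true OR false = true
w9 = w4 NOR p = true NOR false = false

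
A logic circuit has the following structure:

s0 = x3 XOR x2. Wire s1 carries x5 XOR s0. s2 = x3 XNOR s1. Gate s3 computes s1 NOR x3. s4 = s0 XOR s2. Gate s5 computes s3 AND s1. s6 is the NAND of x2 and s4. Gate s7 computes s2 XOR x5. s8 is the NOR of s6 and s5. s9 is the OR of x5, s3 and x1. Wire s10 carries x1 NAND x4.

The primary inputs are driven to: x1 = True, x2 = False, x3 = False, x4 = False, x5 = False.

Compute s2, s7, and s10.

s0 = x3 XOR x2 = False XOR False = False
s1 = x5 XOR s0 = False XOR False = False
s2 = x3 XNOR s1 = False XNOR False = True
s7 = s2 XOR x5 = True XOR False = True
s10 = x1 NAND x4 = True NAND False = True

s2 = True  s7 = True  s10 = True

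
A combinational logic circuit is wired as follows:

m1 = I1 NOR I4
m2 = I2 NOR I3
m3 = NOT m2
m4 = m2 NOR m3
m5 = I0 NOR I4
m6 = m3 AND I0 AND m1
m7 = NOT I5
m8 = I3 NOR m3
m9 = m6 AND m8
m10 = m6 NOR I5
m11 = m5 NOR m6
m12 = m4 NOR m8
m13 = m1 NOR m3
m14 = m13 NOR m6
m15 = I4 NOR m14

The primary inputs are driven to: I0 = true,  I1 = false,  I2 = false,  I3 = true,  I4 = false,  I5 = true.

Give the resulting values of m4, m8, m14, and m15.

m4 = false, m8 = false, m14 = false, m15 = true

m1 = I1 NOR I4 = false NOR false = true
m2 = I2 NOR I3 = false NOR true = false
m3 = NOT m2 = NOT false = true
m4 = m2 NOR m3 = false NOR true = false
m6 = m3 AND I0 AND m1 = true AND true AND true = true
m8 = I3 NOR m3 = true NOR true = false
m13 = m1 NOR m3 = true NOR true = false
m14 = m13 NOR m6 = false NOR true = false
m15 = I4 NOR m14 = false NOR false = true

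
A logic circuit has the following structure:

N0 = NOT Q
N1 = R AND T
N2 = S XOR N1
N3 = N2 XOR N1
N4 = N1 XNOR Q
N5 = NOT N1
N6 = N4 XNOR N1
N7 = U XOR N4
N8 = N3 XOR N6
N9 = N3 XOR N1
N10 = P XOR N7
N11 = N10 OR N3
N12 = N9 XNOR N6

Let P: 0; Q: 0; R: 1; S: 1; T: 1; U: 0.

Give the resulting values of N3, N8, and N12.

N3 = 1; N8 = 1; N12 = 1

N1 = R AND T = 1 AND 1 = 1
N2 = S XOR N1 = 1 XOR 1 = 0
N3 = N2 XOR N1 = 0 XOR 1 = 1
N4 = N1 XNOR Q = 1 XNOR 0 = 0
N6 = N4 XNOR N1 = 0 XNOR 1 = 0
N8 = N3 XOR N6 = 1 XOR 0 = 1
N9 = N3 XOR N1 = 1 XOR 1 = 0
N12 = N9 XNOR N6 = 0 XNOR 0 = 1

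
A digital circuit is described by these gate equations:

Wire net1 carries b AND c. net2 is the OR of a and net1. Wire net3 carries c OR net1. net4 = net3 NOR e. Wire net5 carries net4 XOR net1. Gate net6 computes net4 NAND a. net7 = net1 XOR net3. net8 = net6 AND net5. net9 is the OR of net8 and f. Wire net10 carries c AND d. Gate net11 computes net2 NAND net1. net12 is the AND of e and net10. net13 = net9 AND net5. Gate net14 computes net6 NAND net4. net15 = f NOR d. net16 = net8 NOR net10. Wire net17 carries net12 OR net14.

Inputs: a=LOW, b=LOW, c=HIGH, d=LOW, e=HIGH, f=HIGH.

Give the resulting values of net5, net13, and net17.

net5 = LOW; net13 = LOW; net17 = HIGH

net1 = b AND c = LOW AND HIGH = LOW
net3 = c OR net1 = HIGH OR LOW = HIGH
net4 = net3 NOR e = HIGH NOR HIGH = LOW
net5 = net4 XOR net1 = LOW XOR LOW = LOW
net6 = net4 NAND a = LOW NAND LOW = HIGH
net8 = net6 AND net5 = HIGH AND LOW = LOW
net9 = net8 OR f = LOW OR HIGH = HIGH
net10 = c AND d = HIGH AND LOW = LOW
net12 = e AND net10 = HIGH AND LOW = LOW
net13 = net9 AND net5 = HIGH AND LOW = LOW
net14 = net6 NAND net4 = HIGH NAND LOW = HIGH
net17 = net12 OR net14 = LOW OR HIGH = HIGH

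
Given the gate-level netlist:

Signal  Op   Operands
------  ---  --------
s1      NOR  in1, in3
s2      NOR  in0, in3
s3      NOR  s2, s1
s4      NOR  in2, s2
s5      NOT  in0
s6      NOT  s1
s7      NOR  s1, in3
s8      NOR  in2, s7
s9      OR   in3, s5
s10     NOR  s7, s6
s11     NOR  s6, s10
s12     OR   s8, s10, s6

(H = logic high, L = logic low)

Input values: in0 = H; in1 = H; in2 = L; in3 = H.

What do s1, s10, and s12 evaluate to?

s1 = L, s10 = L, s12 = H

s1 = in1 NOR in3 = H NOR H = L
s6 = NOT s1 = NOT L = H
s7 = s1 NOR in3 = L NOR H = L
s8 = in2 NOR s7 = L NOR L = H
s10 = s7 NOR s6 = L NOR H = L
s12 = s8 OR s10 OR s6 = H OR L OR H = H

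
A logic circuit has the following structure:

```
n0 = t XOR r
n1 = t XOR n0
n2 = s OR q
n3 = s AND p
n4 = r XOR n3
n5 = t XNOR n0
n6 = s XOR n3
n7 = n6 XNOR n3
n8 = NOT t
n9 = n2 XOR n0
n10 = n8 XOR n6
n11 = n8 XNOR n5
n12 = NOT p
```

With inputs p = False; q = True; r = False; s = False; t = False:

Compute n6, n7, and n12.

n6 = False  n7 = True  n12 = True

n3 = s AND p = False AND False = False
n6 = s XOR n3 = False XOR False = False
n7 = n6 XNOR n3 = False XNOR False = True
n12 = NOT p = NOT False = True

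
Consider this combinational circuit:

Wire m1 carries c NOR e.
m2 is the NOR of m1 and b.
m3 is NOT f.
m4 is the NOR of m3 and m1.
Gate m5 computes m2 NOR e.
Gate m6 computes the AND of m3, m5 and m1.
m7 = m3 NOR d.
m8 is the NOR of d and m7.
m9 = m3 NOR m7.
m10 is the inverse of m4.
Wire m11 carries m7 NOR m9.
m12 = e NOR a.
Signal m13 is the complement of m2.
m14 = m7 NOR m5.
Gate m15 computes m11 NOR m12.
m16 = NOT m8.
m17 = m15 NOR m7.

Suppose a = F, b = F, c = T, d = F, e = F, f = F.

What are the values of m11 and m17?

m11 = T, m17 = T

m3 = NOT f = NOT F = T
m7 = m3 NOR d = T NOR F = F
m9 = m3 NOR m7 = T NOR F = F
m11 = m7 NOR m9 = F NOR F = T
m12 = e NOR a = F NOR F = T
m15 = m11 NOR m12 = T NOR T = F
m17 = m15 NOR m7 = F NOR F = T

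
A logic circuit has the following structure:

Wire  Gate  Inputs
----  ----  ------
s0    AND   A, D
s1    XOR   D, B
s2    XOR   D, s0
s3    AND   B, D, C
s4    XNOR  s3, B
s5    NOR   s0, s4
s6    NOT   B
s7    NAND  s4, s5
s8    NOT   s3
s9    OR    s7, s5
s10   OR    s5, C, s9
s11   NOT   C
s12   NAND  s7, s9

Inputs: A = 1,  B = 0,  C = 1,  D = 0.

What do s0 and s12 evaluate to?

s0 = A AND D = 1 AND 0 = 0
s3 = B AND D AND C = 0 AND 0 AND 1 = 0
s4 = s3 XNOR B = 0 XNOR 0 = 1
s5 = s0 NOR s4 = 0 NOR 1 = 0
s7 = s4 NAND s5 = 1 NAND 0 = 1
s9 = s7 OR s5 = 1 OR 0 = 1
s12 = s7 NAND s9 = 1 NAND 1 = 0

s0 = 0, s12 = 0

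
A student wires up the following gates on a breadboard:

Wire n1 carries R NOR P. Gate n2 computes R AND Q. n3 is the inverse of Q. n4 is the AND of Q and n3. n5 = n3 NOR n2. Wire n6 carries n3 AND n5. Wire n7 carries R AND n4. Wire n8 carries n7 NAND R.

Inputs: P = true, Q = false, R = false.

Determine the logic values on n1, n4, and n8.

n1 = false  n4 = false  n8 = true

n1 = R NOR P = false NOR true = false
n3 = NOT Q = NOT false = true
n4 = Q AND n3 = false AND true = false
n7 = R AND n4 = false AND false = false
n8 = n7 NAND R = false NAND false = true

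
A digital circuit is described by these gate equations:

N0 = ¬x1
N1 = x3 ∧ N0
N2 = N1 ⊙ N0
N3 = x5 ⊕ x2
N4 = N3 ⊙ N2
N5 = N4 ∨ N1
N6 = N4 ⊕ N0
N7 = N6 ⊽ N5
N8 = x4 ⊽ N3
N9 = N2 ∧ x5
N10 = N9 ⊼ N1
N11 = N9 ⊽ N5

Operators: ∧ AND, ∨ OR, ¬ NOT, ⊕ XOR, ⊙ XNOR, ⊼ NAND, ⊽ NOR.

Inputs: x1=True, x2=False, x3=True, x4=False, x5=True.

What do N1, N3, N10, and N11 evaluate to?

N0 = NOT x1 = NOT True = False
N1 = x3 AND N0 = True AND False = False
N2 = N1 XNOR N0 = False XNOR False = True
N3 = x5 XOR x2 = True XOR False = True
N4 = N3 XNOR N2 = True XNOR True = True
N5 = N4 OR N1 = True OR False = True
N9 = N2 AND x5 = True AND True = True
N10 = N9 NAND N1 = True NAND False = True
N11 = N9 NOR N5 = True NOR True = False

N1 = False; N3 = True; N10 = True; N11 = False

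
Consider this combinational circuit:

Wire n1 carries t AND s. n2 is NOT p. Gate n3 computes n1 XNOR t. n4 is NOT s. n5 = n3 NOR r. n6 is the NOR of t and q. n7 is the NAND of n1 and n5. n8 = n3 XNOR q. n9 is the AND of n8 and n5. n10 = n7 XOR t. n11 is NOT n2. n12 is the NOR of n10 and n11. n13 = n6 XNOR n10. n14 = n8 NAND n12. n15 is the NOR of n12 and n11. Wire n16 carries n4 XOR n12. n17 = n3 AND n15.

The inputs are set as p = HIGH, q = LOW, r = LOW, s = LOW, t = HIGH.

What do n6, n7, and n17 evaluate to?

n1 = t AND s = HIGH AND LOW = LOW
n2 = NOT p = NOT HIGH = LOW
n3 = n1 XNOR t = LOW XNOR HIGH = LOW
n5 = n3 NOR r = LOW NOR LOW = HIGH
n6 = t NOR q = HIGH NOR LOW = LOW
n7 = n1 NAND n5 = LOW NAND HIGH = HIGH
n10 = n7 XOR t = HIGH XOR HIGH = LOW
n11 = NOT n2 = NOT LOW = HIGH
n12 = n10 NOR n11 = LOW NOR HIGH = LOW
n15 = n12 NOR n11 = LOW NOR HIGH = LOW
n17 = n3 AND n15 = LOW AND LOW = LOW

n6 = LOW  n7 = HIGH  n17 = LOW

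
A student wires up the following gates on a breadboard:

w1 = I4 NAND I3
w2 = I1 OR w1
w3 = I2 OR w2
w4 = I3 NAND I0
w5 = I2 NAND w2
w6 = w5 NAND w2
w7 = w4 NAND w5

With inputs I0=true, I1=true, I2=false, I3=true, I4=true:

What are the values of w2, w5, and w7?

w2 = true, w5 = true, w7 = true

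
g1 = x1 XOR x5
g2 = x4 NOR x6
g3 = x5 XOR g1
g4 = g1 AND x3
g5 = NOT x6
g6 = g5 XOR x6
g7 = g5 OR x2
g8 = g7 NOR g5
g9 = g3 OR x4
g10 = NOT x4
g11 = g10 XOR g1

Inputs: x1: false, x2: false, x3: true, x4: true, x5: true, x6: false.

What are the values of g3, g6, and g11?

g1 = x1 XOR x5 = false XOR true = true
g3 = x5 XOR g1 = true XOR true = false
g5 = NOT x6 = NOT false = true
g6 = g5 XOR x6 = true XOR false = true
g10 = NOT x4 = NOT true = false
g11 = g10 XOR g1 = false XOR true = true

g3 = false  g6 = true  g11 = true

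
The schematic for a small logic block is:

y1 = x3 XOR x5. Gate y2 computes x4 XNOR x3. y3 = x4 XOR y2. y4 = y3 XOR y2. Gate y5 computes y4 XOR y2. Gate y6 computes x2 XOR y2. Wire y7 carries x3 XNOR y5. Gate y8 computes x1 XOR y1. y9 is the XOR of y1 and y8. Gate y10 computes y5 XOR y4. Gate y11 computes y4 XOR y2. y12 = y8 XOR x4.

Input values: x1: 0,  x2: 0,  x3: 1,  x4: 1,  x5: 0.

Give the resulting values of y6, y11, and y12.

y6 = 1; y11 = 0; y12 = 0

y1 = x3 XOR x5 = 1 XOR 0 = 1
y2 = x4 XNOR x3 = 1 XNOR 1 = 1
y3 = x4 XOR y2 = 1 XOR 1 = 0
y4 = y3 XOR y2 = 0 XOR 1 = 1
y6 = x2 XOR y2 = 0 XOR 1 = 1
y8 = x1 XOR y1 = 0 XOR 1 = 1
y11 = y4 XOR y2 = 1 XOR 1 = 0
y12 = y8 XOR x4 = 1 XOR 1 = 0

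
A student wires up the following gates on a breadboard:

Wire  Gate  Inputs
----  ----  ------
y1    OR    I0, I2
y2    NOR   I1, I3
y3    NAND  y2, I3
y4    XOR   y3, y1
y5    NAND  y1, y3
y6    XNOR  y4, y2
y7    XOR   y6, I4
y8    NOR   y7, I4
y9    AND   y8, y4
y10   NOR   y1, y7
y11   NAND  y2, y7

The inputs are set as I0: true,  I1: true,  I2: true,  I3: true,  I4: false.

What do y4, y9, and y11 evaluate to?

y4 = false; y9 = false; y11 = true

y1 = I0 OR I2 = true OR true = true
y2 = I1 NOR I3 = true NOR true = false
y3 = y2 NAND I3 = false NAND true = true
y4 = y3 XOR y1 = true XOR true = false
y6 = y4 XNOR y2 = false XNOR false = true
y7 = y6 XOR I4 = true XOR false = true
y8 = y7 NOR I4 = true NOR false = false
y9 = y8 AND y4 = false AND false = false
y11 = y2 NAND y7 = false NAND true = true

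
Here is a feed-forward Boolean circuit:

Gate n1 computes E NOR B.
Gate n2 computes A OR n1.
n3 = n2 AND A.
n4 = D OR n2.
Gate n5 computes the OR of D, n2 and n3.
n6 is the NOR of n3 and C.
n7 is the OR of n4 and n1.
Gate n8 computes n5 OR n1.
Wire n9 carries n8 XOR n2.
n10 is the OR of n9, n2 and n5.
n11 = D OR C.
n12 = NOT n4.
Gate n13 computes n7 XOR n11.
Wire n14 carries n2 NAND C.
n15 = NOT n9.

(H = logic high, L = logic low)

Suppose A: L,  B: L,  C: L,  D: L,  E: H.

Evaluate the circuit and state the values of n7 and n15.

n7 = L; n15 = H

n1 = E NOR B = H NOR L = L
n2 = A OR n1 = L OR L = L
n3 = n2 AND A = L AND L = L
n4 = D OR n2 = L OR L = L
n5 = D OR n2 OR n3 = L OR L OR L = L
n7 = n4 OR n1 = L OR L = L
n8 = n5 OR n1 = L OR L = L
n9 = n8 XOR n2 = L XOR L = L
n15 = NOT n9 = NOT L = H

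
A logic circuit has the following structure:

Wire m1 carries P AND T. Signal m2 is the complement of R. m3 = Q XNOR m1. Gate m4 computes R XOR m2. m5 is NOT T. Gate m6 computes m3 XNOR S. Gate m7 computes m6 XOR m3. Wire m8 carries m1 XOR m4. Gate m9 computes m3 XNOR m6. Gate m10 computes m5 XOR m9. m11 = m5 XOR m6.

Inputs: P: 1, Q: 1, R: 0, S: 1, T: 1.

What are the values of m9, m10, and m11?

m9 = 1, m10 = 1, m11 = 1

m1 = P AND T = 1 AND 1 = 1
m3 = Q XNOR m1 = 1 XNOR 1 = 1
m5 = NOT T = NOT 1 = 0
m6 = m3 XNOR S = 1 XNOR 1 = 1
m9 = m3 XNOR m6 = 1 XNOR 1 = 1
m10 = m5 XOR m9 = 0 XOR 1 = 1
m11 = m5 XOR m6 = 0 XOR 1 = 1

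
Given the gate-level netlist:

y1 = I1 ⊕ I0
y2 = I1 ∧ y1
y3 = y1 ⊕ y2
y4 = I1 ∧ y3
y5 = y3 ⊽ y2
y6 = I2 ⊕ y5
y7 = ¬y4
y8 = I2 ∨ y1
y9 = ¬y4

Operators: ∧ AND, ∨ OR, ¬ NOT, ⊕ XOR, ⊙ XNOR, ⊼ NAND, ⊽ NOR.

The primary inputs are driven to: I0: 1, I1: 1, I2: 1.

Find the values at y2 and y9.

y2 = 0  y9 = 1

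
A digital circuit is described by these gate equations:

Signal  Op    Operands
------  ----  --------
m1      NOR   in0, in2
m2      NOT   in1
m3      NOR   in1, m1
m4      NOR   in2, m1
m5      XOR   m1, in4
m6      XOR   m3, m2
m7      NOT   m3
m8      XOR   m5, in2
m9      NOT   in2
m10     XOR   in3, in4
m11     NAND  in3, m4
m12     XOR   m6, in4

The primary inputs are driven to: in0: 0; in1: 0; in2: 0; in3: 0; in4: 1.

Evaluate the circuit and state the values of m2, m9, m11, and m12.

m1 = in0 NOR in2 = 0 NOR 0 = 1
m2 = NOT in1 = NOT 0 = 1
m3 = in1 NOR m1 = 0 NOR 1 = 0
m4 = in2 NOR m1 = 0 NOR 1 = 0
m6 = m3 XOR m2 = 0 XOR 1 = 1
m9 = NOT in2 = NOT 0 = 1
m11 = in3 NAND m4 = 0 NAND 0 = 1
m12 = m6 XOR in4 = 1 XOR 1 = 0

m2 = 1; m9 = 1; m11 = 1; m12 = 0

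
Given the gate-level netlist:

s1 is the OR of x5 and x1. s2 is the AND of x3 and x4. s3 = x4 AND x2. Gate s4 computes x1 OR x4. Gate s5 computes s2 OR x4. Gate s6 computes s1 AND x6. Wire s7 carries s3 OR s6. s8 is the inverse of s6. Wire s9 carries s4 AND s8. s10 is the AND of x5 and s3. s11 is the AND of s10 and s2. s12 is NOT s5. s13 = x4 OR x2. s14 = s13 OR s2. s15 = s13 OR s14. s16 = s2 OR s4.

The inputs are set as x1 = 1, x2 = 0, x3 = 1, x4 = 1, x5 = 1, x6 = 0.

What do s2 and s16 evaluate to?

s2 = 1, s16 = 1

s2 = x3 AND x4 = 1 AND 1 = 1
s4 = x1 OR x4 = 1 OR 1 = 1
s16 = s2 OR s4 = 1 OR 1 = 1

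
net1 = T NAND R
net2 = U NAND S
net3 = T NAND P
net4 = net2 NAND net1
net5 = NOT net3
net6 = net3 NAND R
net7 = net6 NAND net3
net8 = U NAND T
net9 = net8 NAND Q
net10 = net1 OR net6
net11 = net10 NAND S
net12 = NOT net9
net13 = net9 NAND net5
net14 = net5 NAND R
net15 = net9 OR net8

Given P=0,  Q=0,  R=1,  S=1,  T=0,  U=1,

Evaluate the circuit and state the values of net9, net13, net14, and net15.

net3 = T NAND P = 0 NAND 0 = 1
net5 = NOT net3 = NOT 1 = 0
net8 = U NAND T = 1 NAND 0 = 1
net9 = net8 NAND Q = 1 NAND 0 = 1
net13 = net9 NAND net5 = 1 NAND 0 = 1
net14 = net5 NAND R = 0 NAND 1 = 1
net15 = net9 OR net8 = 1 OR 1 = 1

net9 = 1, net13 = 1, net14 = 1, net15 = 1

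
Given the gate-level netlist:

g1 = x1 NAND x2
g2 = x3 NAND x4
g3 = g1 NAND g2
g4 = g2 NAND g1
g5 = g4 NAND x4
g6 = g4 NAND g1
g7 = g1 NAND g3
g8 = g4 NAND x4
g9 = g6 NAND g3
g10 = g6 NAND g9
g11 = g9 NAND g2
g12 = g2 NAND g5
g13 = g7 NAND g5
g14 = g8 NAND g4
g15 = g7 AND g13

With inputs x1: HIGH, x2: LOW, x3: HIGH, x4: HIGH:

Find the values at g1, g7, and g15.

g1 = HIGH, g7 = LOW, g15 = LOW

g1 = x1 NAND x2 = HIGH NAND LOW = HIGH
g2 = x3 NAND x4 = HIGH NAND HIGH = LOW
g3 = g1 NAND g2 = HIGH NAND LOW = HIGH
g4 = g2 NAND g1 = LOW NAND HIGH = HIGH
g5 = g4 NAND x4 = HIGH NAND HIGH = LOW
g7 = g1 NAND g3 = HIGH NAND HIGH = LOW
g13 = g7 NAND g5 = LOW NAND LOW = HIGH
g15 = g7 AND g13 = LOW AND HIGH = LOW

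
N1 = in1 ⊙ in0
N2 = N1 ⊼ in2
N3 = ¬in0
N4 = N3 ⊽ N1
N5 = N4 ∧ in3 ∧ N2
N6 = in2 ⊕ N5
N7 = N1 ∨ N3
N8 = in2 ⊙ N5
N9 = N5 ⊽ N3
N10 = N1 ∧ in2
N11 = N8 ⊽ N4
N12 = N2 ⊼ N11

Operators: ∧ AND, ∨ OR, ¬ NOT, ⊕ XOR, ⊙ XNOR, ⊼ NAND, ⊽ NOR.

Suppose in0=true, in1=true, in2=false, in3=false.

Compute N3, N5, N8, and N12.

N1 = in1 XNOR in0 = true XNOR true = true
N2 = N1 NAND in2 = true NAND false = true
N3 = NOT in0 = NOT true = false
N4 = N3 NOR N1 = false NOR true = false
N5 = N4 AND in3 AND N2 = false AND false AND true = false
N8 = in2 XNOR N5 = false XNOR false = true
N11 = N8 NOR N4 = true NOR false = false
N12 = N2 NAND N11 = true NAND false = true

N3 = false, N5 = false, N8 = true, N12 = true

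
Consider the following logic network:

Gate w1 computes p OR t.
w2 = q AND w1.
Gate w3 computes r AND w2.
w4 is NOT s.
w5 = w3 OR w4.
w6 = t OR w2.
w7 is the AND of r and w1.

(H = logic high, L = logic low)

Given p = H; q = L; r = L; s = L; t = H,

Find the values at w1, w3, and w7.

w1 = H; w3 = L; w7 = L

w1 = p OR t = H OR H = H
w2 = q AND w1 = L AND H = L
w3 = r AND w2 = L AND L = L
w7 = r AND w1 = L AND H = L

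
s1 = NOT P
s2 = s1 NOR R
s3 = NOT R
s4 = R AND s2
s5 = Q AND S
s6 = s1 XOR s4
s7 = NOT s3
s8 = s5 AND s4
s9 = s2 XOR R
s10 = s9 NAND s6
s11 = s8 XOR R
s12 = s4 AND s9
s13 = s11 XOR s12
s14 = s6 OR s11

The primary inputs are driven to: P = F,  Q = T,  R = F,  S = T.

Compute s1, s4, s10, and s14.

s1 = T; s4 = F; s10 = T; s14 = T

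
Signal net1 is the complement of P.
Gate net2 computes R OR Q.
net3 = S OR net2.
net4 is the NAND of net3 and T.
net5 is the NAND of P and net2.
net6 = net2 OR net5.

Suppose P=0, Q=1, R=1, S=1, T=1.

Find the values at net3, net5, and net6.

net3 = 1; net5 = 1; net6 = 1

net2 = R OR Q = 1 OR 1 = 1
net3 = S OR net2 = 1 OR 1 = 1
net5 = P NAND net2 = 0 NAND 1 = 1
net6 = net2 OR net5 = 1 OR 1 = 1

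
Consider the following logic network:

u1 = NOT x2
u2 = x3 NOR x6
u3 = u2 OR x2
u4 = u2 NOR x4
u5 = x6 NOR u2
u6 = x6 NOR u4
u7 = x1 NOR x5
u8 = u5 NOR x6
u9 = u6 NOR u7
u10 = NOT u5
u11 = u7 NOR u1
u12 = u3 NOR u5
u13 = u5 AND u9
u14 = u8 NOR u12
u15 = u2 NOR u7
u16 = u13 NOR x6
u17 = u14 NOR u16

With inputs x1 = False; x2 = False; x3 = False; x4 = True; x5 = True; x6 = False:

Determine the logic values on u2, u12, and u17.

u2 = x3 NOR x6 = False NOR False = True
u3 = u2 OR x2 = True OR False = True
u4 = u2 NOR x4 = True NOR True = False
u5 = x6 NOR u2 = False NOR True = False
u6 = x6 NOR u4 = False NOR False = True
u7 = x1 NOR x5 = False NOR True = False
u8 = u5 NOR x6 = False NOR False = True
u9 = u6 NOR u7 = True NOR False = False
u12 = u3 NOR u5 = True NOR False = False
u13 = u5 AND u9 = False AND False = False
u14 = u8 NOR u12 = True NOR False = False
u16 = u13 NOR x6 = False NOR False = True
u17 = u14 NOR u16 = False NOR True = False

u2 = True, u12 = False, u17 = False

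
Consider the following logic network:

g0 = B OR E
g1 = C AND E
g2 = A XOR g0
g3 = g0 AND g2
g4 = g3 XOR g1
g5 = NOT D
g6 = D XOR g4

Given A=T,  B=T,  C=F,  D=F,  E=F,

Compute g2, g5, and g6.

g2 = F; g5 = T; g6 = F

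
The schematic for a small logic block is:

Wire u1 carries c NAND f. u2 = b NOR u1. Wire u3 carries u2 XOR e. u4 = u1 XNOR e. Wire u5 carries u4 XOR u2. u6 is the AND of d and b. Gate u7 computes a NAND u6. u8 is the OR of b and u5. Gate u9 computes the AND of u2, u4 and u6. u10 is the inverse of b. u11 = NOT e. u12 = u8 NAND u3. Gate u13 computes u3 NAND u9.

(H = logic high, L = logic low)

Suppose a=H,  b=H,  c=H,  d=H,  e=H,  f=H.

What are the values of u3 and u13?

u1 = c NAND f = H NAND H = L
u2 = b NOR u1 = H NOR L = L
u3 = u2 XOR e = L XOR H = H
u4 = u1 XNOR e = L XNOR H = L
u6 = d AND b = H AND H = H
u9 = u2 AND u4 AND u6 = L AND L AND H = L
u13 = u3 NAND u9 = H NAND L = H

u3 = H, u13 = H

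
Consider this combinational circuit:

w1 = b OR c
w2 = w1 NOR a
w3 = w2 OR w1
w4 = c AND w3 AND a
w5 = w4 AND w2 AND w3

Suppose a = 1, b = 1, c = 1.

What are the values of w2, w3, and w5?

w2 = 0; w3 = 1; w5 = 0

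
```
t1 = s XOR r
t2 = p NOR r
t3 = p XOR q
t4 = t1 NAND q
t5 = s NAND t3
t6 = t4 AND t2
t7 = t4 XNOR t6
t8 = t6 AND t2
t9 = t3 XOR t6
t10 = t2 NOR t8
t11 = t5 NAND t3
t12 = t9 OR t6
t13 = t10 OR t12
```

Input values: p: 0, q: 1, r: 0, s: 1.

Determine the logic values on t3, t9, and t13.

t3 = 1, t9 = 1, t13 = 1

t1 = s XOR r = 1 XOR 0 = 1
t2 = p NOR r = 0 NOR 0 = 1
t3 = p XOR q = 0 XOR 1 = 1
t4 = t1 NAND q = 1 NAND 1 = 0
t6 = t4 AND t2 = 0 AND 1 = 0
t8 = t6 AND t2 = 0 AND 1 = 0
t9 = t3 XOR t6 = 1 XOR 0 = 1
t10 = t2 NOR t8 = 1 NOR 0 = 0
t12 = t9 OR t6 = 1 OR 0 = 1
t13 = t10 OR t12 = 0 OR 1 = 1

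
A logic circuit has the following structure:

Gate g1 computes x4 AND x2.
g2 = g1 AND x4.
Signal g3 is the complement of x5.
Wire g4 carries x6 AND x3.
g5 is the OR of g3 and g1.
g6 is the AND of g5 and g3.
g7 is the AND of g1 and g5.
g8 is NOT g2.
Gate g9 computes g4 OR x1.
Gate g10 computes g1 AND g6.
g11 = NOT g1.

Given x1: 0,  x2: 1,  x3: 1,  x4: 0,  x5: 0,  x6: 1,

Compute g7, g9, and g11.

g7 = 0, g9 = 1, g11 = 1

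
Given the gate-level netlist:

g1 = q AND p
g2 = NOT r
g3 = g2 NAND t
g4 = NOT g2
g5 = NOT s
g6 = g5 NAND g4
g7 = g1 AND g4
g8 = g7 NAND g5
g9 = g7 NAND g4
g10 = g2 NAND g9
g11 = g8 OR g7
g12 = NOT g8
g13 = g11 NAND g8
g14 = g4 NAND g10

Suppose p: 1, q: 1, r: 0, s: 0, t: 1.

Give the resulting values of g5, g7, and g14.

g5 = 1  g7 = 0  g14 = 1

g1 = q AND p = 1 AND 1 = 1
g2 = NOT r = NOT 0 = 1
g4 = NOT g2 = NOT 1 = 0
g5 = NOT s = NOT 0 = 1
g7 = g1 AND g4 = 1 AND 0 = 0
g9 = g7 NAND g4 = 0 NAND 0 = 1
g10 = g2 NAND g9 = 1 NAND 1 = 0
g14 = g4 NAND g10 = 0 NAND 0 = 1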